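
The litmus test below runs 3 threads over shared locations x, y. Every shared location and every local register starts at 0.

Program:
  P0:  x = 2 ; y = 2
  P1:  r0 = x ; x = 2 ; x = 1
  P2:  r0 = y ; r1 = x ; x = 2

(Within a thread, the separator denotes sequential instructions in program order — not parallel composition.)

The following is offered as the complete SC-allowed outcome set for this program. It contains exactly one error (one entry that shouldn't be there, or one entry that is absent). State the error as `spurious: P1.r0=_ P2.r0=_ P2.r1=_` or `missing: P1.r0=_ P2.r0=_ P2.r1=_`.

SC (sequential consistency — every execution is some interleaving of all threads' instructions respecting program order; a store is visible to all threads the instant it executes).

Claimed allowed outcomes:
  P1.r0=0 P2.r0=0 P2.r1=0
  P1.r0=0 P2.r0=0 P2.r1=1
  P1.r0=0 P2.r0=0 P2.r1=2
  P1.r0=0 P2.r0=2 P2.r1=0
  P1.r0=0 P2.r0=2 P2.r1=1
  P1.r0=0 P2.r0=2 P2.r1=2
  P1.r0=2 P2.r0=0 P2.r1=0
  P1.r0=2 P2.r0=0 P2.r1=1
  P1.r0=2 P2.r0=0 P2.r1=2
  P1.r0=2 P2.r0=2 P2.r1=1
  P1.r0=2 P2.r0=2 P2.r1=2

outcome vector order: (P1.r0,P2.r0,P2.r1)
SC (10): (0,0,0), (0,0,1), (0,0,2), (0,2,1), (0,2,2), (2,0,0), (2,0,1), (2,0,2), (2,2,1), (2,2,2)
claimed∖SC = {(0,2,0)}

spurious: P1.r0=0 P2.r0=2 P2.r1=0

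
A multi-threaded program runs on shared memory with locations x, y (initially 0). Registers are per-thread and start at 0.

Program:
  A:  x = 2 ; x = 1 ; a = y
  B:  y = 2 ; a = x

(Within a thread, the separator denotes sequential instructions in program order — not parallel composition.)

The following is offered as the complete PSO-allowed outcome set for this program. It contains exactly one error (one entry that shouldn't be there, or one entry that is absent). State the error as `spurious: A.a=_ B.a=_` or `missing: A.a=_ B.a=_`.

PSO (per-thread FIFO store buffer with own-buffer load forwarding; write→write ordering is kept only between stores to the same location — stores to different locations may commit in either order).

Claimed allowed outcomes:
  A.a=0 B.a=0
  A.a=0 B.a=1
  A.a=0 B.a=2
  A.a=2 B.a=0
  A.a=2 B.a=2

missing: A.a=2 B.a=1

outcome vector order: (A.a,B.a)
under PSO → <0 0>; <0 1>; <0 2>; <2 0>; <2 1>; <2 2>
PSO∖claimed = {<2 1>}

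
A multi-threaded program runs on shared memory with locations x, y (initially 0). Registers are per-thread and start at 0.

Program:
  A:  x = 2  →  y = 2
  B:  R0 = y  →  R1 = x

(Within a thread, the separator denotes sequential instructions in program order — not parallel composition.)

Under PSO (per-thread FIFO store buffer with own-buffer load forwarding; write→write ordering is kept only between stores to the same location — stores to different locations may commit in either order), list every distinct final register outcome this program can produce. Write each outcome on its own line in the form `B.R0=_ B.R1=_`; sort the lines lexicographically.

B.R0=0 B.R1=0
B.R0=0 B.R1=2
B.R0=2 B.R1=0
B.R0=2 B.R1=2

outcome vector order: (B.R0,B.R1)
|PSO outcomes| = 4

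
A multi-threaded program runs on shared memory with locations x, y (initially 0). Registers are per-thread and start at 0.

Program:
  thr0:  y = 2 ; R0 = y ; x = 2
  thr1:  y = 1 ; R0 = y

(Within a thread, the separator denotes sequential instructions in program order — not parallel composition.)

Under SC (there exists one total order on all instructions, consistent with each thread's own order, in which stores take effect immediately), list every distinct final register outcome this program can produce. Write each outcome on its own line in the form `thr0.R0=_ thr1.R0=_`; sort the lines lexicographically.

outcome vector order: (thr0.R0,thr1.R0)
|SC outcomes| = 3

thr0.R0=1 thr1.R0=1
thr0.R0=2 thr1.R0=1
thr0.R0=2 thr1.R0=2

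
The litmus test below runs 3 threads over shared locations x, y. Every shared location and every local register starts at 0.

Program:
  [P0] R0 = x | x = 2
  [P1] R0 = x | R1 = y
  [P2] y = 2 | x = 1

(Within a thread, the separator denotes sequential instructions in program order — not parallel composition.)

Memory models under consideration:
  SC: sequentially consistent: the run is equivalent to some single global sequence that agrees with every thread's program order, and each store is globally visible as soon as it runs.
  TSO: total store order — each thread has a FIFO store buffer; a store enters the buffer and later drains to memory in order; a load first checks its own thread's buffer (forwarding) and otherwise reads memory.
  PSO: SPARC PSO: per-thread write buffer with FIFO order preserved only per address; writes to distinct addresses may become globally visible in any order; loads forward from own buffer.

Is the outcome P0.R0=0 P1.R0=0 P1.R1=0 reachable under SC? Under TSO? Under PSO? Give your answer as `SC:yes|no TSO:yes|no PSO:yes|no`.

outcome vector order: (P0.R0,P1.R0,P1.R1)
SC: 9 outcomes — {<0 0 0>, <0 0 2>, <0 1 2>, <0 2 0>, <0 2 2>, <1 0 0>, <1 0 2>, <1 1 2>, <1 2 2>}
TSO: 9 outcomes — {<0 0 0>, <0 0 2>, <0 1 2>, <0 2 0>, <0 2 2>, <1 0 0>, <1 0 2>, <1 1 2>, <1 2 2>}
PSO: 12 outcomes — {<0 0 0>, <0 0 2>, <0 1 0>, <0 1 2>, <0 2 0>, <0 2 2>, <1 0 0>, <1 0 2>, <1 1 0>, <1 1 2>, <1 2 0>, <1 2 2>}
target <0 0 0> ∈ {SC,TSO,PSO}

SC:yes TSO:yes PSO:yes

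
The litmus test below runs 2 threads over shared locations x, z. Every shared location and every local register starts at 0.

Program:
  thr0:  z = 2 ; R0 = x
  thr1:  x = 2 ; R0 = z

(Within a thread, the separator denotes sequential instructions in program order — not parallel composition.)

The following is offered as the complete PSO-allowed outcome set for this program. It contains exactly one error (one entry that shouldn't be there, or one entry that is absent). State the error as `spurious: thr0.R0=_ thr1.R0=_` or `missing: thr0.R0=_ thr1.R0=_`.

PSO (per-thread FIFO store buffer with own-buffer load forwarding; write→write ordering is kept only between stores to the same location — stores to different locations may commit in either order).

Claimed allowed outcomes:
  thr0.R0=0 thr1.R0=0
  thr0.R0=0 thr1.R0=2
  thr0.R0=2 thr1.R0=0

outcome vector order: (thr0.R0,thr1.R0)
[PSO] allowed = {<0 0> <0 2> <2 0> <2 2>}
PSO∖claimed = {<2 2>}

missing: thr0.R0=2 thr1.R0=2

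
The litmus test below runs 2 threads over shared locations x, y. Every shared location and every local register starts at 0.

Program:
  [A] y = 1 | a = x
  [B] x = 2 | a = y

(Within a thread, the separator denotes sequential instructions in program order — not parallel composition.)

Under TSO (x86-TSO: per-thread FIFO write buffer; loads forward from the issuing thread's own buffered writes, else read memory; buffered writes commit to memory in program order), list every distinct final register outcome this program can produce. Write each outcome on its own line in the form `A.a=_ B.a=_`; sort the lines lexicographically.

outcome vector order: (A.a,B.a)
|TSO outcomes| = 4

A.a=0 B.a=0
A.a=0 B.a=1
A.a=2 B.a=0
A.a=2 B.a=1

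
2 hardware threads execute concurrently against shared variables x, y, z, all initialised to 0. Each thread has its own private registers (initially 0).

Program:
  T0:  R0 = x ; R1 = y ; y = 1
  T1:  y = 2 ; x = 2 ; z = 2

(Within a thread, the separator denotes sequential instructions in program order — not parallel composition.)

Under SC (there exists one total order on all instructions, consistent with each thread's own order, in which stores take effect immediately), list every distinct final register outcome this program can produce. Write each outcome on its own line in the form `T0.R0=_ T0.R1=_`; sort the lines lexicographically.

T0.R0=0 T0.R1=0
T0.R0=0 T0.R1=2
T0.R0=2 T0.R1=2

outcome vector order: (T0.R0,T0.R1)
|SC outcomes| = 3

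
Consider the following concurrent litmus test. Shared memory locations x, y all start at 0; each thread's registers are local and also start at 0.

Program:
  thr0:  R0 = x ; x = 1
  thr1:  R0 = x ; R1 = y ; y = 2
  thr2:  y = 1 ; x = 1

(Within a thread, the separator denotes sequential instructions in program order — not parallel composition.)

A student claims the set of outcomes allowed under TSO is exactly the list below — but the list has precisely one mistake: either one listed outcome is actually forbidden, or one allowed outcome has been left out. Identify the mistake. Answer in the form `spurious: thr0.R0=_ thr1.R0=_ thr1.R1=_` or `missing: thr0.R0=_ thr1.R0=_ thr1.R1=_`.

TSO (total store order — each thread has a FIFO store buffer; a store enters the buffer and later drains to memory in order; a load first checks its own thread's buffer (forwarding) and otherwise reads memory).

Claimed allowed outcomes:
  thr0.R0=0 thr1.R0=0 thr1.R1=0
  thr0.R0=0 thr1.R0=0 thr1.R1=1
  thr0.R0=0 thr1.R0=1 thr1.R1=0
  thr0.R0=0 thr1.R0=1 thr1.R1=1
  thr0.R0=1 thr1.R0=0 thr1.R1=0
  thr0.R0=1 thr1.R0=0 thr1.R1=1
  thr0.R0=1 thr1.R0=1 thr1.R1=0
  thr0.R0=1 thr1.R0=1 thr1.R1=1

outcome vector order: (thr0.R0,thr1.R0,thr1.R1)
[TSO] allowed = {(0,0,0); (0,0,1); (0,1,0); (0,1,1); (1,0,0); (1,0,1); (1,1,1)}
claimed∖TSO = {(1,1,0)}

spurious: thr0.R0=1 thr1.R0=1 thr1.R1=0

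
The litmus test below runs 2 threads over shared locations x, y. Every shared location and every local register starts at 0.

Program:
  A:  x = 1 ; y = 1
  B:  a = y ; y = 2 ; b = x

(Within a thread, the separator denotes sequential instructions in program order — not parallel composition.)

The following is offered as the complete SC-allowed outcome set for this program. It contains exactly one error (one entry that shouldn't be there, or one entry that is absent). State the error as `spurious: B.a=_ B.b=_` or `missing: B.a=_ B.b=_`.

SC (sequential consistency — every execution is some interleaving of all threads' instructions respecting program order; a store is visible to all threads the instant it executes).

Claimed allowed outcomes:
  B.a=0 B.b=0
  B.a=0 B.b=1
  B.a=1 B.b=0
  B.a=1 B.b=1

spurious: B.a=1 B.b=0

outcome vector order: (B.a,B.b)
under SC → <0 0> <0 1> <1 1>
claimed∖SC = {<1 0>}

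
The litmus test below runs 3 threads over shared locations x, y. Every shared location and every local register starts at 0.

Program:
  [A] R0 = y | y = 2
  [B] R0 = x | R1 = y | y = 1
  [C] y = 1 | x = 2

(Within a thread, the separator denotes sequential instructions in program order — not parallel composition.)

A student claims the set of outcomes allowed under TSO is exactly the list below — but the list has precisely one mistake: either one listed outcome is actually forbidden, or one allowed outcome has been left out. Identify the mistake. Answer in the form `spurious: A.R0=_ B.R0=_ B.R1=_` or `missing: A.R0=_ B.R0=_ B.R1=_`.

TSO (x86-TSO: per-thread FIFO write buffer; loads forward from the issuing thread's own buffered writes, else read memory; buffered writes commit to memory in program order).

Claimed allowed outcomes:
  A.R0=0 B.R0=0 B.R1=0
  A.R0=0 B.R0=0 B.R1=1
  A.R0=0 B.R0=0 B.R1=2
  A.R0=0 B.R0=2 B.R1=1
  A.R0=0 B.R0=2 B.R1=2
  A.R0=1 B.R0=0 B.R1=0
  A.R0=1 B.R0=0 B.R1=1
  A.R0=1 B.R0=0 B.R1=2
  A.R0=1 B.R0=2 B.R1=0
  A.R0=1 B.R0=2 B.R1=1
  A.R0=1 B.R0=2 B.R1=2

spurious: A.R0=1 B.R0=2 B.R1=0

outcome vector order: (A.R0,B.R0,B.R1)
[TSO] allowed = {<0 0 0>; <0 0 1>; <0 0 2>; <0 2 1>; <0 2 2>; <1 0 0>; <1 0 1>; <1 0 2>; <1 2 1>; <1 2 2>}
claimed∖TSO = {<1 2 0>}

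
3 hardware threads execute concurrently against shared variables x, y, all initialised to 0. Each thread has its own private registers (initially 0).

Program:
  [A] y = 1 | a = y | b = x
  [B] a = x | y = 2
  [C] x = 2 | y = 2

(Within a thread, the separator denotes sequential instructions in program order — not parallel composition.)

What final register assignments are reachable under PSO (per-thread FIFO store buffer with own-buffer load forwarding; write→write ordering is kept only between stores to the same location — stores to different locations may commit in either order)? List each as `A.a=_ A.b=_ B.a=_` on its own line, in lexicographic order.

A.a=1 A.b=0 B.a=0
A.a=1 A.b=0 B.a=2
A.a=1 A.b=2 B.a=0
A.a=1 A.b=2 B.a=2
A.a=2 A.b=0 B.a=0
A.a=2 A.b=0 B.a=2
A.a=2 A.b=2 B.a=0
A.a=2 A.b=2 B.a=2

outcome vector order: (A.a,A.b,B.a)
|PSO outcomes| = 8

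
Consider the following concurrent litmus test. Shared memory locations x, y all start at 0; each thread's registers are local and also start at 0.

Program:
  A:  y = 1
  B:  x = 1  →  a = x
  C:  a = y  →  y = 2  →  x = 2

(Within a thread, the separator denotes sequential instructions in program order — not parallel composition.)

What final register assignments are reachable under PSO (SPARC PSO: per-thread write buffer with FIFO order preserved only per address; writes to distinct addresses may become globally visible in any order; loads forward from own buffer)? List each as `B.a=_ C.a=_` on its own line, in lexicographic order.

outcome vector order: (B.a,C.a)
|PSO outcomes| = 4

B.a=1 C.a=0
B.a=1 C.a=1
B.a=2 C.a=0
B.a=2 C.a=1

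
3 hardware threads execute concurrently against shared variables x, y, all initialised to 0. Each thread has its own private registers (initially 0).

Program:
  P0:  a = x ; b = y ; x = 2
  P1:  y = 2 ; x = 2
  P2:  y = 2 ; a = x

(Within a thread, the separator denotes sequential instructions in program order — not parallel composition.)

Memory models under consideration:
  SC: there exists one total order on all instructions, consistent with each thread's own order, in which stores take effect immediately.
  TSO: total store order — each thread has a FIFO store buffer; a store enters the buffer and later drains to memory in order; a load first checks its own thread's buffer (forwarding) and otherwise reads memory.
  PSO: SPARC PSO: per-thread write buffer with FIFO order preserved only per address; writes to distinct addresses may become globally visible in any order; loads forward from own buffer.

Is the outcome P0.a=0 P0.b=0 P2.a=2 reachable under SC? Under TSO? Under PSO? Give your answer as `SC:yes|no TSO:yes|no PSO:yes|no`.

SC:yes TSO:yes PSO:yes

outcome vector order: (P0.a,P0.b,P2.a)
SC: 6 outcomes — {000 002 020 022 220 222}
TSO: 6 outcomes — {000 002 020 022 220 222}
PSO: 8 outcomes — {000 002 020 022 200 202 220 222}
target 002 ∈ {SC,TSO,PSO}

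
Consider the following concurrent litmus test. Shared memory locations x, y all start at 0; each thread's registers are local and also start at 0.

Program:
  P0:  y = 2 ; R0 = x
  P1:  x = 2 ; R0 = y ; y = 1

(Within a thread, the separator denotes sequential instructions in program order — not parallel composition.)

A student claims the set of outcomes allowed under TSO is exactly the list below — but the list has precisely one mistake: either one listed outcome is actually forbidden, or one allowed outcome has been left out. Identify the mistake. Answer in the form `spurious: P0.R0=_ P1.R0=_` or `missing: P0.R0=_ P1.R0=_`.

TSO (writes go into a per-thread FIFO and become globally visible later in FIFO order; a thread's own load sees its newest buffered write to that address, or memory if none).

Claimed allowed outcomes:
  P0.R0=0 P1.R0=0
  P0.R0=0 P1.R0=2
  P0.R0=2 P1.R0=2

outcome vector order: (P0.R0,P1.R0)
[TSO] allowed = {00 02 20 22}
TSO∖claimed = {20}

missing: P0.R0=2 P1.R0=0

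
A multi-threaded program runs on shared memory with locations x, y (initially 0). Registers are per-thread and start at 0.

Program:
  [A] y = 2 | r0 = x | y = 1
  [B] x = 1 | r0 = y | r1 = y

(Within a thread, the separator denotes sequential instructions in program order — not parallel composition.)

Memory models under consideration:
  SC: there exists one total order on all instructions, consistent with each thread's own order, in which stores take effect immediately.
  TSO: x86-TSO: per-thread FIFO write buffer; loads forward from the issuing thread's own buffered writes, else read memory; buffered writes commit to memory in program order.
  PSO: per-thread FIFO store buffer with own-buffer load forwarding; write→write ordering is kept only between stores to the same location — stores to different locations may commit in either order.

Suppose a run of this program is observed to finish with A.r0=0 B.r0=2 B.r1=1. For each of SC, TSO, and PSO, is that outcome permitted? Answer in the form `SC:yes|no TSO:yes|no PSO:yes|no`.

outcome vector order: (A.r0,B.r0,B.r1)
under SC → 011; 021; 022; 100; 101; 102; 111; 121; 122
under TSO → 000; 001; 002; 011; 021; 022; 100; 101; 102; 111; 121; 122
under PSO → 000; 001; 002; 011; 021; 022; 100; 101; 102; 111; 121; 122
target 021 ∈ {SC,TSO,PSO}

SC:yes TSO:yes PSO:yes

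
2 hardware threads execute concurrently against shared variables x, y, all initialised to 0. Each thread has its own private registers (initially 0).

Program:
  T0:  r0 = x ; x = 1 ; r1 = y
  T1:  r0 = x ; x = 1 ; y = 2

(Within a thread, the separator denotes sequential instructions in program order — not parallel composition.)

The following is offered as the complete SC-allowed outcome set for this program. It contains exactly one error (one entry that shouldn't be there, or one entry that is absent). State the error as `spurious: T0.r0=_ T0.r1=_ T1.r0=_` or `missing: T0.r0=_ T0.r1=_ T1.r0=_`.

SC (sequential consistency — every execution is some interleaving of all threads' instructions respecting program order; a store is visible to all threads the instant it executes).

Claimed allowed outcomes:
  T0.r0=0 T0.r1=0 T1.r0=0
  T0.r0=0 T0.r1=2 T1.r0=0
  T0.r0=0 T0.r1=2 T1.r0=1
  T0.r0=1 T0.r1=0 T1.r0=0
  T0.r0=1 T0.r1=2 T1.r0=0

missing: T0.r0=0 T0.r1=0 T1.r0=1

outcome vector order: (T0.r0,T0.r1,T1.r0)
[SC] allowed = {<0 0 0>, <0 0 1>, <0 2 0>, <0 2 1>, <1 0 0>, <1 2 0>}
SC∖claimed = {<0 0 1>}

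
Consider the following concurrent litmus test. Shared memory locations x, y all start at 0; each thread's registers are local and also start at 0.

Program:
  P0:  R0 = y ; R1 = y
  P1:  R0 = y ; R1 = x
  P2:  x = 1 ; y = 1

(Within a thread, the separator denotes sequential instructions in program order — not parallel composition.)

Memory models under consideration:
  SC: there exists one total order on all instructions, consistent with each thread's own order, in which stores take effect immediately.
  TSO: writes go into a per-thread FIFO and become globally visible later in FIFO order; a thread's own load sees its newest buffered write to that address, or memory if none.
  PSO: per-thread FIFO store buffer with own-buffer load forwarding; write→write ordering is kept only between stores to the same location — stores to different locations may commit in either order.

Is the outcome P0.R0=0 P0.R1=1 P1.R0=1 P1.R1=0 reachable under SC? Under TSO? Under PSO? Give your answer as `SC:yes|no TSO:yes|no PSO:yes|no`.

outcome vector order: (P0.R0,P0.R1,P1.R0,P1.R1)
SC (9): (0,0,0,0) (0,0,0,1) (0,0,1,1) (0,1,0,0) (0,1,0,1) (0,1,1,1) (1,1,0,0) (1,1,0,1) (1,1,1,1)
TSO (9): (0,0,0,0) (0,0,0,1) (0,0,1,1) (0,1,0,0) (0,1,0,1) (0,1,1,1) (1,1,0,0) (1,1,0,1) (1,1,1,1)
PSO (12): (0,0,0,0) (0,0,0,1) (0,0,1,0) (0,0,1,1) (0,1,0,0) (0,1,0,1) (0,1,1,0) (0,1,1,1) (1,1,0,0) (1,1,0,1) (1,1,1,0) (1,1,1,1)
target (0,1,1,0) ∈ {PSO}

SC:no TSO:no PSO:yes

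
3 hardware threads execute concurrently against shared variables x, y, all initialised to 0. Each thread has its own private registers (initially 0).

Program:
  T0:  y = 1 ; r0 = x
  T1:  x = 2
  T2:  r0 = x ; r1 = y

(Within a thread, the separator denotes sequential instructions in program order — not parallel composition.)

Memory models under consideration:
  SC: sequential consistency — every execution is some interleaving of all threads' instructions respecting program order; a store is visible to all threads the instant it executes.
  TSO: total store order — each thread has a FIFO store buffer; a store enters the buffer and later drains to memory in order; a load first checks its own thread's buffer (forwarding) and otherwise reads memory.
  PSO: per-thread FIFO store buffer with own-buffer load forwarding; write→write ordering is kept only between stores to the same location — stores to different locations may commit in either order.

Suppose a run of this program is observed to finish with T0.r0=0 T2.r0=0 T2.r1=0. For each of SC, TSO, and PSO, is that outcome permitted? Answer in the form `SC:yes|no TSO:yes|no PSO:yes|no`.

outcome vector order: (T0.r0,T2.r0,T2.r1)
SC (7): 0/0/0, 0/0/1, 0/2/1, 2/0/0, 2/0/1, 2/2/0, 2/2/1
TSO (8): 0/0/0, 0/0/1, 0/2/0, 0/2/1, 2/0/0, 2/0/1, 2/2/0, 2/2/1
PSO (8): 0/0/0, 0/0/1, 0/2/0, 0/2/1, 2/0/0, 2/0/1, 2/2/0, 2/2/1
target 0/0/0 ∈ {SC,TSO,PSO}

SC:yes TSO:yes PSO:yes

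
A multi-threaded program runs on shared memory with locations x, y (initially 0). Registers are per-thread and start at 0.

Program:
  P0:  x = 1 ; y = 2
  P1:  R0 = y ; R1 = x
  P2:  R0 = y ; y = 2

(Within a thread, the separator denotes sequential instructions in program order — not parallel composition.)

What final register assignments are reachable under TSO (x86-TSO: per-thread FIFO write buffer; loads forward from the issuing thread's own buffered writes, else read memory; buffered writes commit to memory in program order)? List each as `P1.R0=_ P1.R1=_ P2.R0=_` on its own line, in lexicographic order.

P1.R0=0 P1.R1=0 P2.R0=0
P1.R0=0 P1.R1=0 P2.R0=2
P1.R0=0 P1.R1=1 P2.R0=0
P1.R0=0 P1.R1=1 P2.R0=2
P1.R0=2 P1.R1=0 P2.R0=0
P1.R0=2 P1.R1=1 P2.R0=0
P1.R0=2 P1.R1=1 P2.R0=2

outcome vector order: (P1.R0,P1.R1,P2.R0)
|TSO outcomes| = 7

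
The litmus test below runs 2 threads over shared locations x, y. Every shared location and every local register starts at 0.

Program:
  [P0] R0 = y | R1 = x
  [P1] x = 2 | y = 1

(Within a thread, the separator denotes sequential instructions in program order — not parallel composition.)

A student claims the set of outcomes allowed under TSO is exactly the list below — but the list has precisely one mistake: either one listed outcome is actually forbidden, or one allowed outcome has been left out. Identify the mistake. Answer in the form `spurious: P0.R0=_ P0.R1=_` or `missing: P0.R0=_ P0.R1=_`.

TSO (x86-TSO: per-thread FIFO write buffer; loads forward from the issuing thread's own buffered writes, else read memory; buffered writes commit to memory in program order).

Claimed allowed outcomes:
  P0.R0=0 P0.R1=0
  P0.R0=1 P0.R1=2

outcome vector order: (P0.R0,P0.R1)
TSO: 3 outcomes — {00, 02, 12}
TSO∖claimed = {02}

missing: P0.R0=0 P0.R1=2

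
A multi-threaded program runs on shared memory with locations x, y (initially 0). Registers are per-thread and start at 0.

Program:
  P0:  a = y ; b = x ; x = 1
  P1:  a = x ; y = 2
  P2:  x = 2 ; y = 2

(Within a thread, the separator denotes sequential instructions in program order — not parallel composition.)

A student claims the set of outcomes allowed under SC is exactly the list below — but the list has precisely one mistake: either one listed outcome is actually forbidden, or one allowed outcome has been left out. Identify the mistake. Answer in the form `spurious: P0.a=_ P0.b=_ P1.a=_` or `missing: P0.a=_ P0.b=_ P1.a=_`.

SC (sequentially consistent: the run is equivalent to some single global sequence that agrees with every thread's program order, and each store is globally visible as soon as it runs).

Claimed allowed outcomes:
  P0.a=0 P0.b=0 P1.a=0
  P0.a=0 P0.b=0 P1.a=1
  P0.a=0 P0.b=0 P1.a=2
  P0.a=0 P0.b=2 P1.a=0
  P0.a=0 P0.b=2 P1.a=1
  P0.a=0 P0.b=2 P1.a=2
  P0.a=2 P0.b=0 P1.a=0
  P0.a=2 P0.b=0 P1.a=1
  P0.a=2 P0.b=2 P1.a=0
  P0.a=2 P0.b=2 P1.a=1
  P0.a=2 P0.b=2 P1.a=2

spurious: P0.a=2 P0.b=0 P1.a=1

outcome vector order: (P0.a,P0.b,P1.a)
under SC → 000 001 002 020 021 022 200 220 221 222
claimed∖SC = {201}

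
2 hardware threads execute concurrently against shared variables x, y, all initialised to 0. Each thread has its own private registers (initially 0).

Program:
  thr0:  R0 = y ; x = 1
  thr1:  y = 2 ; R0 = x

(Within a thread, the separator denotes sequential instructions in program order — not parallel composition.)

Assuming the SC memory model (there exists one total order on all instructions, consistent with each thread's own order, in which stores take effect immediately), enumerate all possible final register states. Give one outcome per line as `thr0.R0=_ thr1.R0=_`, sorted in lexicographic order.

outcome vector order: (thr0.R0,thr1.R0)
|SC outcomes| = 4

thr0.R0=0 thr1.R0=0
thr0.R0=0 thr1.R0=1
thr0.R0=2 thr1.R0=0
thr0.R0=2 thr1.R0=1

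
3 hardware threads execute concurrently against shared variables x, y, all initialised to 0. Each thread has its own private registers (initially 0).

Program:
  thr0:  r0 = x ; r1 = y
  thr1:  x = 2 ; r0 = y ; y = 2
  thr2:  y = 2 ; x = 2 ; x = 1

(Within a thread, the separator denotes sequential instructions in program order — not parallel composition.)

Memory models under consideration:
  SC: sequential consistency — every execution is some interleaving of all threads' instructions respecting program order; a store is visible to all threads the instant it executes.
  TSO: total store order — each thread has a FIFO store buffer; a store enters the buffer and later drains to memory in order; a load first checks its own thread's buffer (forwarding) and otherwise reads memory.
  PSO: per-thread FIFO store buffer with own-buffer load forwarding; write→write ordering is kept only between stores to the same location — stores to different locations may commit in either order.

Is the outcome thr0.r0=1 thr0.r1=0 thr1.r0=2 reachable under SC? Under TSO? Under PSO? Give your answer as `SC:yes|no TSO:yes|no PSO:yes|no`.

SC:no TSO:no PSO:yes

outcome vector order: (thr0.r0,thr0.r1,thr1.r0)
SC (10): (0,0,0) (0,0,2) (0,2,0) (0,2,2) (1,2,0) (1,2,2) (2,0,0) (2,0,2) (2,2,0) (2,2,2)
TSO (10): (0,0,0) (0,0,2) (0,2,0) (0,2,2) (1,2,0) (1,2,2) (2,0,0) (2,0,2) (2,2,0) (2,2,2)
PSO (12): (0,0,0) (0,0,2) (0,2,0) (0,2,2) (1,0,0) (1,0,2) (1,2,0) (1,2,2) (2,0,0) (2,0,2) (2,2,0) (2,2,2)
target (1,0,2) ∈ {PSO}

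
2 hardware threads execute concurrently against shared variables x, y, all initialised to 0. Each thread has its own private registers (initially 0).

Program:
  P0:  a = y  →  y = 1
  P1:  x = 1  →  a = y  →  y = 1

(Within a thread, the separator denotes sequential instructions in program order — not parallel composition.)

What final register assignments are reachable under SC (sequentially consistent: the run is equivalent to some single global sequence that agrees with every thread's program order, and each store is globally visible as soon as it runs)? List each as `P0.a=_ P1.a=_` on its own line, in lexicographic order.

P0.a=0 P1.a=0
P0.a=0 P1.a=1
P0.a=1 P1.a=0

outcome vector order: (P0.a,P1.a)
|SC outcomes| = 3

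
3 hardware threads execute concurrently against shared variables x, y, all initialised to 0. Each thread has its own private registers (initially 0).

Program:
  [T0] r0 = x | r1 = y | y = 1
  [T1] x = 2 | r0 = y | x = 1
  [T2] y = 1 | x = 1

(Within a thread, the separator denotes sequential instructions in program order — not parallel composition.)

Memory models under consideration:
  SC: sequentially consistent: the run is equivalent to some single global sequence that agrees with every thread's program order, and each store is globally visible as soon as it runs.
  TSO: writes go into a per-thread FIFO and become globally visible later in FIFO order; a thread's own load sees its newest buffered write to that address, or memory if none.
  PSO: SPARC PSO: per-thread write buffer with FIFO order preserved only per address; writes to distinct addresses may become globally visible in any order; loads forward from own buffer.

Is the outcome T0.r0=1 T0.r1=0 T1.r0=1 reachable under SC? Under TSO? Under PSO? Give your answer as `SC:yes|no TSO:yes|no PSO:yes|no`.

outcome vector order: (T0.r0,T0.r1,T1.r0)
under SC → (0,0,0); (0,0,1); (0,1,0); (0,1,1); (1,0,0); (1,1,0); (1,1,1); (2,0,0); (2,0,1); (2,1,0); (2,1,1)
under TSO → (0,0,0); (0,0,1); (0,1,0); (0,1,1); (1,0,0); (1,1,0); (1,1,1); (2,0,0); (2,0,1); (2,1,0); (2,1,1)
under PSO → (0,0,0); (0,0,1); (0,1,0); (0,1,1); (1,0,0); (1,0,1); (1,1,0); (1,1,1); (2,0,0); (2,0,1); (2,1,0); (2,1,1)
target (1,0,1) ∈ {PSO}

SC:no TSO:no PSO:yes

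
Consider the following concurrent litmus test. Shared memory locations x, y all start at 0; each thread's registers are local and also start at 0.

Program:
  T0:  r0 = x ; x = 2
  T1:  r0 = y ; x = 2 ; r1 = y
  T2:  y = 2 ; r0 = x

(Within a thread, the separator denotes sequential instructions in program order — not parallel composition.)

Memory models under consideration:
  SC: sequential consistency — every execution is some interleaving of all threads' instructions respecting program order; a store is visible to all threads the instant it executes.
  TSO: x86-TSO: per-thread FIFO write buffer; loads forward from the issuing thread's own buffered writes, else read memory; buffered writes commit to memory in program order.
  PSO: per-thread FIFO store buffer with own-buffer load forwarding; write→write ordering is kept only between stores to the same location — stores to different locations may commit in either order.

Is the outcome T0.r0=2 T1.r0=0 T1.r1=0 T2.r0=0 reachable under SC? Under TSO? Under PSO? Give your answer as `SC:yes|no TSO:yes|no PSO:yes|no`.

outcome vector order: (T0.r0,T1.r0,T1.r1,T2.r0)
SC: 10 outcomes — {<0 0 0 2>, <0 0 2 0>, <0 0 2 2>, <0 2 2 0>, <0 2 2 2>, <2 0 0 2>, <2 0 2 0>, <2 0 2 2>, <2 2 2 0>, <2 2 2 2>}
TSO: 12 outcomes — {<0 0 0 0>, <0 0 0 2>, <0 0 2 0>, <0 0 2 2>, <0 2 2 0>, <0 2 2 2>, <2 0 0 0>, <2 0 0 2>, <2 0 2 0>, <2 0 2 2>, <2 2 2 0>, <2 2 2 2>}
PSO: 12 outcomes — {<0 0 0 0>, <0 0 0 2>, <0 0 2 0>, <0 0 2 2>, <0 2 2 0>, <0 2 2 2>, <2 0 0 0>, <2 0 0 2>, <2 0 2 0>, <2 0 2 2>, <2 2 2 0>, <2 2 2 2>}
target <2 0 0 0> ∈ {TSO,PSO}

SC:no TSO:yes PSO:yes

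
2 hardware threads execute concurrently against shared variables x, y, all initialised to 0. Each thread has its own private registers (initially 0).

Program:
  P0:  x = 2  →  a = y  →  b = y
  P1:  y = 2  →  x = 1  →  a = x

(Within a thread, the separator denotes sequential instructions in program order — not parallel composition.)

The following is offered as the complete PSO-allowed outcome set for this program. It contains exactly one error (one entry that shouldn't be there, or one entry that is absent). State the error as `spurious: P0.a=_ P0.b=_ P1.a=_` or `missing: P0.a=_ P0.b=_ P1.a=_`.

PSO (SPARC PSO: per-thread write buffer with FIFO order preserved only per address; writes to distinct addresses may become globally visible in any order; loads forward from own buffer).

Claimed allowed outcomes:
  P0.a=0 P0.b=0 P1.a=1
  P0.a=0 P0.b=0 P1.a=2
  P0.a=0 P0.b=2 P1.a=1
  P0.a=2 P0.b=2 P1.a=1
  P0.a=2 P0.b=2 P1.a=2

outcome vector order: (P0.a,P0.b,P1.a)
[PSO] allowed = {(0,0,1); (0,0,2); (0,2,1); (0,2,2); (2,2,1); (2,2,2)}
PSO∖claimed = {(0,2,2)}

missing: P0.a=0 P0.b=2 P1.a=2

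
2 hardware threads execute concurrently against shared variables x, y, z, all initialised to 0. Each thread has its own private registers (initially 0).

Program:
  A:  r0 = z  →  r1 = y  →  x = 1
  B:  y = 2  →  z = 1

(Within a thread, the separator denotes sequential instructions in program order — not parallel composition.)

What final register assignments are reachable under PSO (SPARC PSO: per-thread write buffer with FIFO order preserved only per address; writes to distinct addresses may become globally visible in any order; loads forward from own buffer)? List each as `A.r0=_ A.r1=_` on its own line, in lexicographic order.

A.r0=0 A.r1=0
A.r0=0 A.r1=2
A.r0=1 A.r1=0
A.r0=1 A.r1=2

outcome vector order: (A.r0,A.r1)
|PSO outcomes| = 4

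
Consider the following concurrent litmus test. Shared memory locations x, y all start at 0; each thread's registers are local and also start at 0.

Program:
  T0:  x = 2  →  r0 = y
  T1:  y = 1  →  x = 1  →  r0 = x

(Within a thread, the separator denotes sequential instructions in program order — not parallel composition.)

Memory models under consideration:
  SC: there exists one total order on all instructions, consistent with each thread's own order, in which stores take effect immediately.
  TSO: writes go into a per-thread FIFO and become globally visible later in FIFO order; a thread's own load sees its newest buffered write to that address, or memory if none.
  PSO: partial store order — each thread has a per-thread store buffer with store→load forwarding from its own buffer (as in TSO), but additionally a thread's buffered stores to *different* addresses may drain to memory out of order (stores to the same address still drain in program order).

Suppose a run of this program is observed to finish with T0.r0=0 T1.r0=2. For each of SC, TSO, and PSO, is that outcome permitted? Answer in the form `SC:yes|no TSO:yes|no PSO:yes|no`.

SC:no TSO:yes PSO:yes

outcome vector order: (T0.r0,T1.r0)
SC (3): (0,1) (1,1) (1,2)
TSO (4): (0,1) (0,2) (1,1) (1,2)
PSO (4): (0,1) (0,2) (1,1) (1,2)
target (0,2) ∈ {TSO,PSO}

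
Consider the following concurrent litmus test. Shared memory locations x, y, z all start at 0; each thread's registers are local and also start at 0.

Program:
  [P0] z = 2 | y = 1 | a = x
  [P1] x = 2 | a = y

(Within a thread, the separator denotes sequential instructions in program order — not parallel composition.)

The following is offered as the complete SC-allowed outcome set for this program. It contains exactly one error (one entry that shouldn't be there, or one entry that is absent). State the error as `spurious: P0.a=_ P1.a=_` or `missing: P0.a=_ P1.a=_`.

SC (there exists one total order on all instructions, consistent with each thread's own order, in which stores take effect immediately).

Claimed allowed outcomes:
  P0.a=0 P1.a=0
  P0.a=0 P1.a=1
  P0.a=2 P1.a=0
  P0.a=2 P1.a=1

outcome vector order: (P0.a,P1.a)
[SC] allowed = {01, 20, 21}
claimed∖SC = {00}

spurious: P0.a=0 P1.a=0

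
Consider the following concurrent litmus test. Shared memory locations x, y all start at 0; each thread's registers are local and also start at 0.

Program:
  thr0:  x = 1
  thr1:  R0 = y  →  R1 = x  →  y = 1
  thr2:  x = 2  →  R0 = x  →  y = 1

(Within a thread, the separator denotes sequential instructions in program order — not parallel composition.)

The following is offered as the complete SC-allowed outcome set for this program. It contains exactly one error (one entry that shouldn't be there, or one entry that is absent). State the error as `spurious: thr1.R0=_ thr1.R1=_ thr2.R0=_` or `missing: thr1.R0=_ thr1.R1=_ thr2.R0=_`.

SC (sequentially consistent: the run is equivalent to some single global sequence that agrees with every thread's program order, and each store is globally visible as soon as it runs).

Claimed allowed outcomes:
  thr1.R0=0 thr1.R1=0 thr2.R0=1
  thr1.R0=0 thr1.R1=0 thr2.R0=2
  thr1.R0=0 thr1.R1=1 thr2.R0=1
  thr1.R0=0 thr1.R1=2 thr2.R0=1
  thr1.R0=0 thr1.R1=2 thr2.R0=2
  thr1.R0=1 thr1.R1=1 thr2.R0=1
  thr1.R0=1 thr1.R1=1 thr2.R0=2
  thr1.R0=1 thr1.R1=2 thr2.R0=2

outcome vector order: (thr1.R0,thr1.R1,thr2.R0)
[SC] allowed = {0/0/1; 0/0/2; 0/1/1; 0/1/2; 0/2/1; 0/2/2; 1/1/1; 1/1/2; 1/2/2}
SC∖claimed = {0/1/2}

missing: thr1.R0=0 thr1.R1=1 thr2.R0=2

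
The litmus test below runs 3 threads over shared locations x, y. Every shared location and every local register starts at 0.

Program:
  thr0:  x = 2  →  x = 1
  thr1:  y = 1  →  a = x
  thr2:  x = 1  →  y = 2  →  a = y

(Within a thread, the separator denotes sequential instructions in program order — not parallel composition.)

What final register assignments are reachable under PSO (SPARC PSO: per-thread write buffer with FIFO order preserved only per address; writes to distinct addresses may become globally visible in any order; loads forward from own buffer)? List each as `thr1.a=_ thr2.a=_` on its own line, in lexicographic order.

thr1.a=0 thr2.a=1
thr1.a=0 thr2.a=2
thr1.a=1 thr2.a=1
thr1.a=1 thr2.a=2
thr1.a=2 thr2.a=1
thr1.a=2 thr2.a=2

outcome vector order: (thr1.a,thr2.a)
|PSO outcomes| = 6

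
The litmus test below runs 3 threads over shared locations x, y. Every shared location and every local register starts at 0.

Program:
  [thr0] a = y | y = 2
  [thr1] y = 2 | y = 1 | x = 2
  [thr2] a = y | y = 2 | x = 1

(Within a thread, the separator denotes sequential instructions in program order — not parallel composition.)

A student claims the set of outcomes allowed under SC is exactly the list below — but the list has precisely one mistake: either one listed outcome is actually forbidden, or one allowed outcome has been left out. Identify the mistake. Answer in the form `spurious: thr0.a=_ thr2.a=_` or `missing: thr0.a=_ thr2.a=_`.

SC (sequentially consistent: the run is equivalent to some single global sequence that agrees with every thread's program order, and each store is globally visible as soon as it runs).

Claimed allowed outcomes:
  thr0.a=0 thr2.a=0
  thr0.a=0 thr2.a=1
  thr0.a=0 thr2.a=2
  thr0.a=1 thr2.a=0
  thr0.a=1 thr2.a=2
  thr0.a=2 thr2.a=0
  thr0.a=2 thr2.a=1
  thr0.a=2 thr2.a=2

missing: thr0.a=1 thr2.a=1

outcome vector order: (thr0.a,thr2.a)
[SC] allowed = {<0 0> <0 1> <0 2> <1 0> <1 1> <1 2> <2 0> <2 1> <2 2>}
SC∖claimed = {<1 1>}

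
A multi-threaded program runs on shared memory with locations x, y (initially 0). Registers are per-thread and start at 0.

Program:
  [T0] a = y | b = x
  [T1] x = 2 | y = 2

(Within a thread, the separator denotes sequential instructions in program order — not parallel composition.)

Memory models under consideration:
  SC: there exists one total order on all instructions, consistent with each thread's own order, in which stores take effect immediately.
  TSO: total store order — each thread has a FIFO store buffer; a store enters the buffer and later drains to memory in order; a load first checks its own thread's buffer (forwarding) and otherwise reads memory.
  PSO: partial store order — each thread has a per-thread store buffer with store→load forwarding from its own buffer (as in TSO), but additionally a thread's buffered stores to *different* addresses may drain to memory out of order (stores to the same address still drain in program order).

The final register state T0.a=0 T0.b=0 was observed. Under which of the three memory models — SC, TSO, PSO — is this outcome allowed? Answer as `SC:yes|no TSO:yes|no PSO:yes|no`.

SC:yes TSO:yes PSO:yes

outcome vector order: (T0.a,T0.b)
under SC → <0 0>; <0 2>; <2 2>
under TSO → <0 0>; <0 2>; <2 2>
under PSO → <0 0>; <0 2>; <2 0>; <2 2>
target <0 0> ∈ {SC,TSO,PSO}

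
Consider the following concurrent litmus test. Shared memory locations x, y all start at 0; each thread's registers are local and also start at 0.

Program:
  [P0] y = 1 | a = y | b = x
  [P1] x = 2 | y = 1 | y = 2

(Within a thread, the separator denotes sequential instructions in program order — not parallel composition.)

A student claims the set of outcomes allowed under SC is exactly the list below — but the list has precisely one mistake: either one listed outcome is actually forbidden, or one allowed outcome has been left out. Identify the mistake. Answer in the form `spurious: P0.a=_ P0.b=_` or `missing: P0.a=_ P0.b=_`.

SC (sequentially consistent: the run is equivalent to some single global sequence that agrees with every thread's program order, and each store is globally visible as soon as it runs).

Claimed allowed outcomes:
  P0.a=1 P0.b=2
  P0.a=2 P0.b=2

missing: P0.a=1 P0.b=0

outcome vector order: (P0.a,P0.b)
SC: 3 outcomes — {10 12 22}
SC∖claimed = {10}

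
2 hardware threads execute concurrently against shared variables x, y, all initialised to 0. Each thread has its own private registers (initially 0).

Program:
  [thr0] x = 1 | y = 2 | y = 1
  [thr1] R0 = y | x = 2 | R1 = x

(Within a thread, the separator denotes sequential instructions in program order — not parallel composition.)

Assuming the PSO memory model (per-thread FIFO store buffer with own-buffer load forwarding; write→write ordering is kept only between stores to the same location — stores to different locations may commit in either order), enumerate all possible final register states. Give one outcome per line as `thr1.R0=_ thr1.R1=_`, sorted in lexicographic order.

outcome vector order: (thr1.R0,thr1.R1)
|PSO outcomes| = 6

thr1.R0=0 thr1.R1=1
thr1.R0=0 thr1.R1=2
thr1.R0=1 thr1.R1=1
thr1.R0=1 thr1.R1=2
thr1.R0=2 thr1.R1=1
thr1.R0=2 thr1.R1=2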